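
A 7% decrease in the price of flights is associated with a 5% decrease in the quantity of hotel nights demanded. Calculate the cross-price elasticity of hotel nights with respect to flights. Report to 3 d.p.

0.714

ε = (%ΔQ of hotel nights) / (%ΔP of flights) = (-5%) / (-7%) ≈ 0.714.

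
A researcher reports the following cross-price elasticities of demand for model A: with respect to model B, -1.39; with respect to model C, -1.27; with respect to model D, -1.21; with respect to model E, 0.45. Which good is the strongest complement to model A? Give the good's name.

model B

Complements have ε < 0. The most negative value is -1.39 (model B).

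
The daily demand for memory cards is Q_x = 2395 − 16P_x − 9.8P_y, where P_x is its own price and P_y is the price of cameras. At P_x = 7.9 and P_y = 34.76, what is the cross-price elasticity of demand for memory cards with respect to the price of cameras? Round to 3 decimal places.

-0.177

At P_x = 7.9 and P_y = 34.76: Q_x = 1927.952.
∂Q_x/∂P_y = -9.8.
ε = (∂Q_x/∂P_y)(P_y/Q_x) = -9.8 × (34.76/1927.952) ≈ -0.177.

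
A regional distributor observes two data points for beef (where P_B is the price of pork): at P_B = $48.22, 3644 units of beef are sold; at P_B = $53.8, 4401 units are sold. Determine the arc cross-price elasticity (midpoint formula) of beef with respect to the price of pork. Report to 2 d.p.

1.72

ΔQ_A = 4401 − 3644 = 757; ΔP_B = 53.8 − 48.22 = 5.58.
Midpoints: Q̄_A = 4022.5, P̄_B = 51.01.
ε = (ΔQ_A/Q̄_A)/(ΔP_B/P̄_B) = (757/4022.5)/(5.58/51.01) ≈ 1.72.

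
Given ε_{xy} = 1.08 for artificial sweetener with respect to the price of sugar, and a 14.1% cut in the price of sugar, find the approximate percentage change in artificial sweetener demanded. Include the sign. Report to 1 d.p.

%ΔQ ≈ ε × %ΔP of sugar = 1.08 × (-14.1%) = -15.2%.

-15.2%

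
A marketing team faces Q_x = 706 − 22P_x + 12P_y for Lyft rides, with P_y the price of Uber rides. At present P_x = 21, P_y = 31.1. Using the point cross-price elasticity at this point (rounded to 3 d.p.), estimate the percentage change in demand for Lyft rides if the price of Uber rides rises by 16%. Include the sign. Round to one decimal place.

9.7%

At P_x = 21, P_y = 31.1: Q_x = 617.2.
∂Q_x/∂P_y = 12.
ε = (∂Q_x/∂P_y)(P_y/Q_x) = 12.0000 × 31.1/617.2 ≈ 0.605.
%ΔQ_x ≈ ε × %ΔP_y = 0.605 × (16%) = 9.7%.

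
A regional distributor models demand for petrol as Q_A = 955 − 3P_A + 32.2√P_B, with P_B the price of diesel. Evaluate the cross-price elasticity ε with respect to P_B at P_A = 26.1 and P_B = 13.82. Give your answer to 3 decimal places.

0.060

At P_A = 26.1 and P_B = 13.82: Q_A = 996.404.
∂Q_A/∂P_B = 32.2/(2√P_B) = 32.2/(2√13.82) = 4.3308.
ε = (∂Q_A/∂P_B)(P_B/Q_A) = 4.3308 × (13.82/996.404) ≈ 0.060.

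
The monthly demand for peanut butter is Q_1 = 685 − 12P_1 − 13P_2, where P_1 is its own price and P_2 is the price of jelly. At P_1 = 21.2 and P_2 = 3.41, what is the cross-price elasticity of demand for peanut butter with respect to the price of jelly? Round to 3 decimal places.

-0.115

At P_1 = 21.2 and P_2 = 3.41: Q_1 = 386.27.
∂Q_1/∂P_2 = -13.
ε = (∂Q_1/∂P_2)(P_2/Q_1) = -13 × (3.41/386.27) ≈ -0.115.
Since ε < 0, peanut butter and jelly are complements.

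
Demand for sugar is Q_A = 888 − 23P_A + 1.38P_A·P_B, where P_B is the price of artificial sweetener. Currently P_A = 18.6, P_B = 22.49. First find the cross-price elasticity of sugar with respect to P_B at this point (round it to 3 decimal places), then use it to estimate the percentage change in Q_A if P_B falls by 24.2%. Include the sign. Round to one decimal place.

At P_A = 18.6, P_B = 22.49: Q_A = 1037.473.
∂Q_A/∂P_B = 1.38P_A = 25.6680.
ε = (∂Q_A/∂P_B)(P_B/Q_A) = 25.6680 × 22.49/1037.473 ≈ 0.556.
%ΔQ_A ≈ ε × %ΔP_B = 0.556 × (-24.2%) = -13.5%.

-13.5%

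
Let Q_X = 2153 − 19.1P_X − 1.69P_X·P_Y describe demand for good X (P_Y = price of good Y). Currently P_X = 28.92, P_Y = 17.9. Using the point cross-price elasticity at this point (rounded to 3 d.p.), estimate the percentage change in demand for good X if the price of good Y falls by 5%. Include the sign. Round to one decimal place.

At P_X = 28.92, P_Y = 17.9: Q_X = 725.769.
∂Q_X/∂P_Y = -1.69P_X = -48.8748.
ε = (∂Q_X/∂P_Y)(P_Y/Q_X) = -48.8748 × 17.9/725.769 ≈ -1.205.
%ΔQ_X ≈ ε × %ΔP_Y = -1.205 × (-5%) = 6.0%.

6.0%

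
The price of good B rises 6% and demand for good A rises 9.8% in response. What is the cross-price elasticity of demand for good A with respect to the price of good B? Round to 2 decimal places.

1.63

ε = (%ΔQ of good A) / (%ΔP of good B) = (9.8%) / (6%) ≈ 1.63.
Positive cross-price elasticity: substitutes.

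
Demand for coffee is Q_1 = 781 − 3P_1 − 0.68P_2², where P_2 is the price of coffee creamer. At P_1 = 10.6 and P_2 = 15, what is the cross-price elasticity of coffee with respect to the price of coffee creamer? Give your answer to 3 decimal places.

-0.513

At P_1 = 10.6 and P_2 = 15: Q_1 = 596.2.
∂Q_1/∂P_2 = -1.36P_2 = -1.36(15) = -20.4000.
ε = (∂Q_1/∂P_2)(P_2/Q_1) = -20.4000 × (15/596.2) ≈ -0.513.
ε < 0: complements.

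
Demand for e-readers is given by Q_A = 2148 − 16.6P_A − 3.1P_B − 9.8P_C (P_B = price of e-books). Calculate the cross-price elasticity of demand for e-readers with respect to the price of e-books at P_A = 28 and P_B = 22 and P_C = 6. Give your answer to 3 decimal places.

At P_A = 28 and P_B = 22 and P_C = 6: Q_A = 1556.2.
∂Q_A/∂P_B = -3.1.
ε = (∂Q_A/∂P_B)(P_B/Q_A) = -3.1 × (22/1556.2) ≈ -0.044.
Since ε < 0, e-readers and e-books are complements.

-0.044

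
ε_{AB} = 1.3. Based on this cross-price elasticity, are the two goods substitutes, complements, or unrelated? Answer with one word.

substitutes

ε = 1.3 > 0, so a higher price of good B raises demand for good A: substitutes.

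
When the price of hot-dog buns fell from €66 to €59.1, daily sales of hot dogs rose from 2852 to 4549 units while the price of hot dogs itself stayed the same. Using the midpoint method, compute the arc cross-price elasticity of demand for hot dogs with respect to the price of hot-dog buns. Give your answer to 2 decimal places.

ΔQ_A = 4549 − 2852 = 1697; ΔP_B = 59.1 − 66 = -6.9.
Midpoints: Q̄_A = 3700.5, P̄_B = 62.55.
ε = (ΔQ_A/Q̄_A)/(ΔP_B/P̄_B) = (1697/3700.5)/(-6.9/62.55) ≈ -4.16.
ε < 0: hot dogs and hot-dog buns are complements.

-4.16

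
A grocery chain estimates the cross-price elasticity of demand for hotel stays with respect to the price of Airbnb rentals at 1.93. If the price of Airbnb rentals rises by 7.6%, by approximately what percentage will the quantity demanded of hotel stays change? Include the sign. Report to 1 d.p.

14.7%

%ΔQ ≈ ε × %ΔP of Airbnb rentals = 1.93 × (7.6%) = 14.7%.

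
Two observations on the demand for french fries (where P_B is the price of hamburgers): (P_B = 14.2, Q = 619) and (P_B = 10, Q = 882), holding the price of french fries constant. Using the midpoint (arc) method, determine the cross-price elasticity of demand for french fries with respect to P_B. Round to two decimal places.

ΔQ_A = 882 − 619 = 263; ΔP_B = 10 − 14.2 = -4.2.
Midpoints: Q̄_A = 750.5, P̄_B = 12.10.
ε = (ΔQ_A/Q̄_A)/(ΔP_B/P̄_B) = (263/750.5)/(-4.2/12.10) ≈ -1.01.

-1.01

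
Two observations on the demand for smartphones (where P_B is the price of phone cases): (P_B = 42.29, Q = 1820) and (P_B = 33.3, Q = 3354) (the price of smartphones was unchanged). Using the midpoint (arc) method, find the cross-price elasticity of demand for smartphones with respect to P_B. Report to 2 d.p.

ΔQ_A = 3354 − 1820 = 1534; ΔP_B = 33.3 − 42.29 = -8.99.
Midpoints: Q̄_A = 2587.0, P̄_B = 37.80.
ε = (ΔQ_A/Q̄_A)/(ΔP_B/P̄_B) = (1534/2587.0)/(-8.99/37.80) ≈ -2.49.

-2.49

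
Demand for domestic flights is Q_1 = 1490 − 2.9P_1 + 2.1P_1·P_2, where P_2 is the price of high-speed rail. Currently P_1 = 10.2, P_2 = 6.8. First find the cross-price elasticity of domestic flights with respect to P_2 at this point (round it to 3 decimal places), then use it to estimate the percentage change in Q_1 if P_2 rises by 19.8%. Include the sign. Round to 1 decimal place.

At P_1 = 10.2, P_2 = 6.8: Q_1 = 1606.076.
∂Q_1/∂P_2 = 2.1P_1 = 21.4200.
ε = (∂Q_1/∂P_2)(P_2/Q_1) = 21.4200 × 6.8/1606.076 ≈ 0.091.
%ΔQ_1 ≈ ε × %ΔP_2 = 0.091 × (19.8%) = 1.8%.

1.8%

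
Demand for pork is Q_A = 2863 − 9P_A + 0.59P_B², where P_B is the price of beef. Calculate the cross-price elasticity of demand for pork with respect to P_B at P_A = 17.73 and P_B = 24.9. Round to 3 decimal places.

0.238

At P_A = 17.73 and P_B = 24.9: Q_A = 3069.236.
∂Q_A/∂P_B = 1.18P_B = 1.18(24.9) = 29.3820.
ε = (∂Q_A/∂P_B)(P_B/Q_A) = 29.3820 × (24.9/3069.236) ≈ 0.238.
ε > 0: substitutes.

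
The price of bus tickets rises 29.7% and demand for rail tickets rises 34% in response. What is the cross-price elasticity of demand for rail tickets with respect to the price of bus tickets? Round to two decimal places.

1.14

ε = (%ΔQ of rail tickets) / (%ΔP of bus tickets) = (34%) / (29.7%) ≈ 1.14.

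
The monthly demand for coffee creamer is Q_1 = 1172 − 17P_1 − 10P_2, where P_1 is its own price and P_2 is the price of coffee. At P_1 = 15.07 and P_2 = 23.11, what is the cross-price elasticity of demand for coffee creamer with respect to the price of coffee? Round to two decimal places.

At P_1 = 15.07 and P_2 = 23.11: Q_1 = 684.71.
∂Q_1/∂P_2 = -10.
ε = (∂Q_1/∂P_2)(P_2/Q_1) = -10 × (23.11/684.71) ≈ -0.34.

-0.34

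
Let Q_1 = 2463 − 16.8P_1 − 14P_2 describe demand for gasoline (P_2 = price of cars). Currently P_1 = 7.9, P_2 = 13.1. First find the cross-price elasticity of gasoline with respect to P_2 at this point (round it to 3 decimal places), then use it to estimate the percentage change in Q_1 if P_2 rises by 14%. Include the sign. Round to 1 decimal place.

-1.2%

At P_1 = 7.9, P_2 = 13.1: Q_1 = 2146.88.
∂Q_1/∂P_2 = -14.
ε = (∂Q_1/∂P_2)(P_2/Q_1) = -14.0000 × 13.1/2146.88 ≈ -0.085.
%ΔQ_1 ≈ ε × %ΔP_2 = -0.085 × (14%) = -1.2%.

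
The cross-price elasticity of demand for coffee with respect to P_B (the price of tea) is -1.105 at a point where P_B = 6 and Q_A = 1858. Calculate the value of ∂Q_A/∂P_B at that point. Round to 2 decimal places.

-342.18

ε = (∂Q_A/∂P_B)·(P_B/Q_A) ⇒ ∂Q_A/∂P_B = ε·Q_A/P_B = -1.105 × 1858/6 ≈ -342.18.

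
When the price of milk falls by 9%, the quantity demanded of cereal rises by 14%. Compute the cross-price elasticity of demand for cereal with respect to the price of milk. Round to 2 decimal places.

ε = (%ΔQ of cereal) / (%ΔP of milk) = (14%) / (-9%) ≈ -1.56.
Negative cross-price elasticity: complements.

-1.56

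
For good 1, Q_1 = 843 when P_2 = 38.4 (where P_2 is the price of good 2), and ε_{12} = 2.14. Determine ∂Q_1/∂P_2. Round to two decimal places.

46.98

ε = (∂Q_1/∂P_2)·(P_2/Q_1) ⇒ ∂Q_1/∂P_2 = ε·Q_1/P_2 = 2.14 × 843/38.4 ≈ 46.98.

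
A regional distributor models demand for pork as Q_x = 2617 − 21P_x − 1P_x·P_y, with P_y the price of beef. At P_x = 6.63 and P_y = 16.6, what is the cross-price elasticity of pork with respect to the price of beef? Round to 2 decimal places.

-0.05

At P_x = 6.63 and P_y = 16.6: Q_x = 2367.712.
∂Q_x/∂P_y = -1P_x = -1(6.63) = -6.6300.
ε = (∂Q_x/∂P_y)(P_y/Q_x) = -6.6300 × (16.6/2367.712) ≈ -0.05.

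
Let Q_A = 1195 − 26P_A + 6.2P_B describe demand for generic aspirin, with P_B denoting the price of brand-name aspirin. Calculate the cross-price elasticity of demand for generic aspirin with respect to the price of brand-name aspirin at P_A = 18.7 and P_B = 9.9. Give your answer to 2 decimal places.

0.08

At P_A = 18.7 and P_B = 9.9: Q_A = 770.18.
∂Q_A/∂P_B = 6.2.
ε = (∂Q_A/∂P_B)(P_B/Q_A) = 6.2 × (9.9/770.18) ≈ 0.08.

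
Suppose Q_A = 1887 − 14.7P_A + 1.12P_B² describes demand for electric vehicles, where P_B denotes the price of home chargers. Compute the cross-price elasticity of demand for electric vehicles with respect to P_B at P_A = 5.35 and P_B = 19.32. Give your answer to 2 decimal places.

0.38

At P_A = 5.35 and P_B = 19.32: Q_A = 2226.409.
∂Q_A/∂P_B = 2.24P_B = 2.24(19.32) = 43.2768.
ε = (∂Q_A/∂P_B)(P_B/Q_A) = 43.2768 × (19.32/2226.409) ≈ 0.38.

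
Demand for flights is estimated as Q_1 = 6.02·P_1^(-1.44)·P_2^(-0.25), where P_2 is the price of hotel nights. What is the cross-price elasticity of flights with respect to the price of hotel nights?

-0.25

In a log-linear (constant-elasticity) demand function, the coefficient on the exponent of P_2 is the cross-price elasticity.
ε = -0.25. Negative, so flights and hotel nights are complements.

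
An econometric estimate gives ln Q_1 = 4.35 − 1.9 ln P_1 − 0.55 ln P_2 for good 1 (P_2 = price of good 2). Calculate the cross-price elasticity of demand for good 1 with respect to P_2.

-0.55

In a log-linear (constant-elasticity) demand function, the coefficient on ln P_2 is the cross-price elasticity.
ε = -0.55. Negative, so good 1 and good 2 are complements.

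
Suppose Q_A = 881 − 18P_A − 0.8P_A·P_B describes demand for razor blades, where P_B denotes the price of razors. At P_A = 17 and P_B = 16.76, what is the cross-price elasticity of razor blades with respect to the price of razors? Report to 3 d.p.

At P_A = 17 and P_B = 16.76: Q_A = 347.064.
∂Q_A/∂P_B = -0.8P_A = -0.8(17) = -13.6000.
ε = (∂Q_A/∂P_B)(P_B/Q_A) = -13.6000 × (16.76/347.064) ≈ -0.657.

-0.657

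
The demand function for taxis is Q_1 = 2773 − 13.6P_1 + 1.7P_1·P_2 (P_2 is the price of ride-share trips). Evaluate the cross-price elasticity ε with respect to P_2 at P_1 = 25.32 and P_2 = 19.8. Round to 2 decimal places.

At P_1 = 25.32 and P_2 = 19.8: Q_1 = 3280.919.
∂Q_1/∂P_2 = 1.7P_1 = 1.7(25.32) = 43.0440.
ε = (∂Q_1/∂P_2)(P_2/Q_1) = 43.0440 × (19.8/3280.919) ≈ 0.26.
ε > 0: substitutes.

0.26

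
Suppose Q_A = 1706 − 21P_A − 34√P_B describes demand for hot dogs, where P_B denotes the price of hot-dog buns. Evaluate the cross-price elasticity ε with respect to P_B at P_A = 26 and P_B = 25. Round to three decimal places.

At P_A = 26 and P_B = 25: Q_A = 990.
∂Q_A/∂P_B = -34/(2√P_B) = -34/(2√25) = -3.4000.
ε = (∂Q_A/∂P_B)(P_B/Q_A) = -3.4000 × (25/990) ≈ -0.086.
ε < 0: complements.

-0.086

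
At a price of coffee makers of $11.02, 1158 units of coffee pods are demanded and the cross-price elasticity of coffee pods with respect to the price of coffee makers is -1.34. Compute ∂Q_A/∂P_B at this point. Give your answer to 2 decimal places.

ε = (∂Q_A/∂P_B)·(P_B/Q_A) ⇒ ∂Q_A/∂P_B = ε·Q_A/P_B = -1.34 × 1158/11.02 ≈ -140.81.

-140.81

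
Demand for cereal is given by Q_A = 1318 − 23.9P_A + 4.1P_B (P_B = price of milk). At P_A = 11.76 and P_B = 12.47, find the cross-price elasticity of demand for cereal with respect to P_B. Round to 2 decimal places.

0.05

At P_A = 11.76 and P_B = 12.47: Q_A = 1088.063.
∂Q_A/∂P_B = 4.1.
ε = (∂Q_A/∂P_B)(P_B/Q_A) = 4.1 × (12.47/1088.063) ≈ 0.05.
Since ε > 0, cereal and milk are substitutes.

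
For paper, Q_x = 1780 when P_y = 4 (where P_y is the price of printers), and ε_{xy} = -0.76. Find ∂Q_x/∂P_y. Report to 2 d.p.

-338.20

ε = (∂Q_x/∂P_y)·(P_y/Q_x) ⇒ ∂Q_x/∂P_y = ε·Q_x/P_y = -0.76 × 1780/4 ≈ -338.20.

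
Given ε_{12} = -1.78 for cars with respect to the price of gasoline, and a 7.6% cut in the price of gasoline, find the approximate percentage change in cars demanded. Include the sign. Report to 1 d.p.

13.5%

%ΔQ ≈ ε × %ΔP of gasoline = -1.78 × (-7.6%) = 13.5%.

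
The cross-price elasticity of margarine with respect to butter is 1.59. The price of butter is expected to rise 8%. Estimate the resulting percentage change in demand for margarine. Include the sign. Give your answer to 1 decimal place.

12.7%

%ΔQ ≈ ε × %ΔP of butter = 1.59 × (8%) = 12.7%.
Demand for margarine rises by about 12.7%.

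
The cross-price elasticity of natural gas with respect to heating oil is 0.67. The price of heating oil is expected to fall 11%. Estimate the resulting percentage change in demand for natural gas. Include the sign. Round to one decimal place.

%ΔQ ≈ ε × %ΔP of heating oil = 0.67 × (-11%) = -7.4%.
Demand for natural gas falls by about 7.4%.

-7.4%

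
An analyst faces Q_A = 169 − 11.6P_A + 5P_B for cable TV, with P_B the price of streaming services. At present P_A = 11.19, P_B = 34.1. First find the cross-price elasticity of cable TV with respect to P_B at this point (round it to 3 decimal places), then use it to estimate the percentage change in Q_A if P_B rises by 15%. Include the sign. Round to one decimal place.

At P_A = 11.19, P_B = 34.1: Q_A = 209.696.
∂Q_A/∂P_B = 5.
ε = (∂Q_A/∂P_B)(P_B/Q_A) = 5.0000 × 34.1/209.696 ≈ 0.813.
%ΔQ_A ≈ ε × %ΔP_B = 0.813 × (15%) = 12.2%.

12.2%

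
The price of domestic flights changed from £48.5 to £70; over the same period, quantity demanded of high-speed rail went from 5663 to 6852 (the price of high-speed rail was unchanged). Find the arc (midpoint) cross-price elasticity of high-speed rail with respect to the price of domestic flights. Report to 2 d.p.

0.52

ΔQ_A = 6852 − 5663 = 1189; ΔP_B = 70 − 48.5 = 21.5.
Midpoints: Q̄_A = 6257.5, P̄_B = 59.25.
ε = (ΔQ_A/Q̄_A)/(ΔP_B/P̄_B) = (1189/6257.5)/(21.5/59.25) ≈ 0.52.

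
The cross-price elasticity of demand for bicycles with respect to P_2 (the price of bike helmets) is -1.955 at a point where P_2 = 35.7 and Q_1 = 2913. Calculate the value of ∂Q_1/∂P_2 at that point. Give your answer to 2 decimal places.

-159.52

ε = (∂Q_1/∂P_2)·(P_2/Q_1) ⇒ ∂Q_1/∂P_2 = ε·Q_1/P_2 = -1.955 × 2913/35.7 ≈ -159.52.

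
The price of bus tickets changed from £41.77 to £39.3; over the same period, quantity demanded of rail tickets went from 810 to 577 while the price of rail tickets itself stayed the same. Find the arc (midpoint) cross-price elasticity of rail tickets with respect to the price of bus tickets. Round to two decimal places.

5.51

ΔQ_A = 577 − 810 = -233; ΔP_B = 39.3 − 41.77 = -2.47.
Midpoints: Q̄_A = 693.5, P̄_B = 40.53.
ε = (ΔQ_A/Q̄_A)/(ΔP_B/P̄_B) = (-233/693.5)/(-2.47/40.53) ≈ 5.51.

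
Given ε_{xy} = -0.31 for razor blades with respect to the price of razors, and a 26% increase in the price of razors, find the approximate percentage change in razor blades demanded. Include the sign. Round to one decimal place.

%ΔQ ≈ ε × %ΔP of razors = -0.31 × (26%) = -8.1%.

-8.1%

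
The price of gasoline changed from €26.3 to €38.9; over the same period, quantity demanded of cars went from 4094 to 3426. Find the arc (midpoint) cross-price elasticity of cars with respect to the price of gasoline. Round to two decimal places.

ΔQ_A = 3426 − 4094 = -668; ΔP_B = 38.9 − 26.3 = 12.6.
Midpoints: Q̄_A = 3760.0, P̄_B = 32.60.
ε = (ΔQ_A/Q̄_A)/(ΔP_B/P̄_B) = (-668/3760.0)/(12.6/32.60) ≈ -0.46.
ε < 0: cars and gasoline are complements.

-0.46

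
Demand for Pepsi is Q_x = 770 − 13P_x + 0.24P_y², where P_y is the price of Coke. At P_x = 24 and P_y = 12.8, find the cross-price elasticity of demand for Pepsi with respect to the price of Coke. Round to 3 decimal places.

At P_x = 24 and P_y = 12.8: Q_x = 497.322.
∂Q_x/∂P_y = 0.48P_y = 0.48(12.8) = 6.1440.
ε = (∂Q_x/∂P_y)(P_y/Q_x) = 6.1440 × (12.8/497.322) ≈ 0.158.

0.158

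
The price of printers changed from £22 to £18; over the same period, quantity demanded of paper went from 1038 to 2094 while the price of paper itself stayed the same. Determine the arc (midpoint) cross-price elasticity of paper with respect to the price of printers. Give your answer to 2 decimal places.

ΔQ_A = 2094 − 1038 = 1056; ΔP_B = 18 − 22 = -4.
Midpoints: Q̄_A = 1566.0, P̄_B = 20.00.
ε = (ΔQ_A/Q̄_A)/(ΔP_B/P̄_B) = (1056/1566.0)/(-4/20.00) ≈ -3.37.
ε < 0: paper and printers are complements.

-3.37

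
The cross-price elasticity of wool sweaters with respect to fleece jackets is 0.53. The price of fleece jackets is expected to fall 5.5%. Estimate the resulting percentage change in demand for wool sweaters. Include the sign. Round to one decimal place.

-2.9%

%ΔQ ≈ ε × %ΔP of fleece jackets = 0.53 × (-5.5%) = -2.9%.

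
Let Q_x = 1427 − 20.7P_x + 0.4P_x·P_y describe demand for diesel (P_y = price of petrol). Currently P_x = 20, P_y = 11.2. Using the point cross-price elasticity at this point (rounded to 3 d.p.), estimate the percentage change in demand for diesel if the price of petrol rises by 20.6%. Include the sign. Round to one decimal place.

At P_x = 20, P_y = 11.2: Q_x = 1102.6.
∂Q_x/∂P_y = 0.4P_x = 8.0000.
ε = (∂Q_x/∂P_y)(P_y/Q_x) = 8.0000 × 11.2/1102.6 ≈ 0.081.
%ΔQ_x ≈ ε × %ΔP_y = 0.081 × (20.6%) = 1.7%.

1.7%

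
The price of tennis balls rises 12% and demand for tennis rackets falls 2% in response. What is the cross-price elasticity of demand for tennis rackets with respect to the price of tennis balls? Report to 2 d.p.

ε = (%ΔQ of tennis rackets) / (%ΔP of tennis balls) = (-2%) / (12%) ≈ -0.17.

-0.17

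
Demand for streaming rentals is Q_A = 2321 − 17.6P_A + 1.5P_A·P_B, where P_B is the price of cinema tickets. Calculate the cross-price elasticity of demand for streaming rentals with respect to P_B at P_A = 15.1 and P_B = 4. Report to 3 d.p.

At P_A = 15.1 and P_B = 4: Q_A = 2145.84.
∂Q_A/∂P_B = 1.5P_A = 1.5(15.1) = 22.6500.
ε = (∂Q_A/∂P_B)(P_B/Q_A) = 22.6500 × (4/2145.84) ≈ 0.042.

0.042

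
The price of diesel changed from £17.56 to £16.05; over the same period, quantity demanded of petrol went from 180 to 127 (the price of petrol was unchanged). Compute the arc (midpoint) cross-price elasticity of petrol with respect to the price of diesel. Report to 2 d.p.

3.84

ΔQ_A = 127 − 180 = -53; ΔP_B = 16.05 − 17.56 = -1.51.
Midpoints: Q̄_A = 153.5, P̄_B = 16.80.
ε = (ΔQ_A/Q̄_A)/(ΔP_B/P̄_B) = (-53/153.5)/(-1.51/16.80) ≈ 3.84.
ε > 0: petrol and diesel are substitutes.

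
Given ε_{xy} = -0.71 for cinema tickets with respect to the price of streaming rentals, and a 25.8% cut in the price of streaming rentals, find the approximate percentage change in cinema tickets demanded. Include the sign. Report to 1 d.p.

18.3%

%ΔQ ≈ ε × %ΔP of streaming rentals = -0.71 × (-25.8%) = 18.3%.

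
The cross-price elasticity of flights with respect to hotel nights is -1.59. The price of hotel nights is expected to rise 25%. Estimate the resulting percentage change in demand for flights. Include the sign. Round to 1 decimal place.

%ΔQ ≈ ε × %ΔP of hotel nights = -1.59 × (25%) = -39.8%.

-39.8%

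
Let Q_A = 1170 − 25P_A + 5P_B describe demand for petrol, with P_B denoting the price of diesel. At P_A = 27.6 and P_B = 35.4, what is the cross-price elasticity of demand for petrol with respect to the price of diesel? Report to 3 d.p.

0.269

At P_A = 27.6 and P_B = 35.4: Q_A = 657.
∂Q_A/∂P_B = 5.
ε = (∂Q_A/∂P_B)(P_B/Q_A) = 5 × (35.4/657) ≈ 0.269.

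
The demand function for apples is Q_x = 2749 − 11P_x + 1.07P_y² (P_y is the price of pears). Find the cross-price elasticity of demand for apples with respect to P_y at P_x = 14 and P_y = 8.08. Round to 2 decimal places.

At P_x = 14 and P_y = 8.08: Q_x = 2664.856.
∂Q_x/∂P_y = 2.14P_y = 2.14(8.08) = 17.2912.
ε = (∂Q_x/∂P_y)(P_y/Q_x) = 17.2912 × (8.08/2664.856) ≈ 0.05.

0.05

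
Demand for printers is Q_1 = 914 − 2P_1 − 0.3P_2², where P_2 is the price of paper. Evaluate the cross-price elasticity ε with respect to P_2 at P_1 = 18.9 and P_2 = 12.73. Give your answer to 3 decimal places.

At P_1 = 18.9 and P_2 = 12.73: Q_1 = 827.584.
∂Q_1/∂P_2 = -0.6P_2 = -0.6(12.73) = -7.6380.
ε = (∂Q_1/∂P_2)(P_2/Q_1) = -7.6380 × (12.73/827.584) ≈ -0.117.

-0.117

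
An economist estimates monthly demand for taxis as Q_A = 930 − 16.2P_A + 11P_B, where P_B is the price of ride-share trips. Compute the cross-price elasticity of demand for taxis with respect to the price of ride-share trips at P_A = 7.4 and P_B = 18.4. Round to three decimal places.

At P_A = 7.4 and P_B = 18.4: Q_A = 1012.52.
∂Q_A/∂P_B = 11.
ε = (∂Q_A/∂P_B)(P_B/Q_A) = 11 × (18.4/1012.52) ≈ 0.200.
Since ε > 0, taxis and ride-share trips are substitutes.

0.200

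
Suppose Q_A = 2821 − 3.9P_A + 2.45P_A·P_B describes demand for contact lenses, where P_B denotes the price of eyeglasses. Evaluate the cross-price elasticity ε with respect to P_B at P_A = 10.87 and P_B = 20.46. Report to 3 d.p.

0.164

At P_A = 10.87 and P_B = 20.46: Q_A = 3323.487.
∂Q_A/∂P_B = 2.45P_A = 2.45(10.87) = 26.6315.
ε = (∂Q_A/∂P_B)(P_B/Q_A) = 26.6315 × (20.46/3323.487) ≈ 0.164.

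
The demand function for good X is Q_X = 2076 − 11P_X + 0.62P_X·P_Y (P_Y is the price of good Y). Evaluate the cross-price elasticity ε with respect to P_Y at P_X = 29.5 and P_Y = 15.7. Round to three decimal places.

0.141

At P_X = 29.5 and P_Y = 15.7: Q_X = 2038.653.
∂Q_X/∂P_Y = 0.62P_X = 0.62(29.5) = 18.2900.
ε = (∂Q_X/∂P_Y)(P_Y/Q_X) = 18.2900 × (15.7/2038.653) ≈ 0.141.
ε > 0: substitutes.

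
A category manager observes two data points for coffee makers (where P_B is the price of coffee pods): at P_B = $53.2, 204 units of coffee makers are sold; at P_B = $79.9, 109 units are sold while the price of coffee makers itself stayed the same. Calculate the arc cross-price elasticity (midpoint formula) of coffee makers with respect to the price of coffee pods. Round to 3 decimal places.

-1.513

ΔQ_A = 109 − 204 = -95; ΔP_B = 79.9 − 53.2 = 26.7.
Midpoints: Q̄_A = 156.5, P̄_B = 66.55.
ε = (ΔQ_A/Q̄_A)/(ΔP_B/P̄_B) = (-95/156.5)/(26.7/66.55) ≈ -1.513.
ε < 0: coffee makers and coffee pods are complements.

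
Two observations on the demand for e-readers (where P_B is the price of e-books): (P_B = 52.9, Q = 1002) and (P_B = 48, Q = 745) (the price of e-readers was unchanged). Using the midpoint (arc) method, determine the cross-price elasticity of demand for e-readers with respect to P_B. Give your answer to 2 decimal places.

ΔQ_A = 745 − 1002 = -257; ΔP_B = 48 − 52.9 = -4.9.
Midpoints: Q̄_A = 873.5, P̄_B = 50.45.
ε = (ΔQ_A/Q̄_A)/(ΔP_B/P̄_B) = (-257/873.5)/(-4.9/50.45) ≈ 3.03.
ε > 0: e-readers and e-books are substitutes.

3.03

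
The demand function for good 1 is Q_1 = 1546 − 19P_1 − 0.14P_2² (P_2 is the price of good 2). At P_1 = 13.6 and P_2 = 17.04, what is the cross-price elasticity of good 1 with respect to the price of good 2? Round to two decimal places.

-0.07

At P_1 = 13.6 and P_2 = 17.04: Q_1 = 1246.949.
∂Q_1/∂P_2 = -0.28P_2 = -0.28(17.04) = -4.7712.
ε = (∂Q_1/∂P_2)(P_2/Q_1) = -4.7712 × (17.04/1246.949) ≈ -0.07.
ε < 0: complements.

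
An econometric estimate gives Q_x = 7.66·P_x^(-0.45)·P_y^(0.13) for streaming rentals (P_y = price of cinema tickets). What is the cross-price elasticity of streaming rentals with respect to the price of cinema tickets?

In a log-linear (constant-elasticity) demand function, the coefficient on the exponent of P_y is the cross-price elasticity.
ε = 0.13. Positive, so streaming rentals and cinema tickets are substitutes.

0.13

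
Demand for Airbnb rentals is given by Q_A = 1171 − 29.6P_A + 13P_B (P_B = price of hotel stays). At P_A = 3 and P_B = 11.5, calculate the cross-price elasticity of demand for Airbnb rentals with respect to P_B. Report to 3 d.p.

At P_A = 3 and P_B = 11.5: Q_A = 1231.7.
∂Q_A/∂P_B = 13.
ε = (∂Q_A/∂P_B)(P_B/Q_A) = 13 × (11.5/1231.7) ≈ 0.121.
Since ε > 0, Airbnb rentals and hotel stays are substitutes.

0.121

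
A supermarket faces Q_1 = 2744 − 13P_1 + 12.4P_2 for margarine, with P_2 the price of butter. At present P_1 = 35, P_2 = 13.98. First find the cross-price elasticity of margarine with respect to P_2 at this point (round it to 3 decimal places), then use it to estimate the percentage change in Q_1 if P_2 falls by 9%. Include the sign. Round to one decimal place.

-0.6%

At P_1 = 35, P_2 = 13.98: Q_1 = 2462.352.
∂Q_1/∂P_2 = 12.4.
ε = (∂Q_1/∂P_2)(P_2/Q_1) = 12.4000 × 13.98/2462.352 ≈ 0.070.
%ΔQ_1 ≈ ε × %ΔP_2 = 0.070 × (-9%) = -0.6%.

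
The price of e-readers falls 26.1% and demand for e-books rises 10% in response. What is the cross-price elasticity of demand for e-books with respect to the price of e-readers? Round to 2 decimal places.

-0.38

ε = (%ΔQ of e-books) / (%ΔP of e-readers) = (10%) / (-26.1%) ≈ -0.38.
Negative cross-price elasticity: complements.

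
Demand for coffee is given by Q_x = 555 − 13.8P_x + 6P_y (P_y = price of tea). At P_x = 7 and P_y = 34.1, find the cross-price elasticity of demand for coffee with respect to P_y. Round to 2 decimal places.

0.31

At P_x = 7 and P_y = 34.1: Q_x = 663.
∂Q_x/∂P_y = 6.
ε = (∂Q_x/∂P_y)(P_y/Q_x) = 6 × (34.1/663) ≈ 0.31.
Since ε > 0, coffee and tea are substitutes.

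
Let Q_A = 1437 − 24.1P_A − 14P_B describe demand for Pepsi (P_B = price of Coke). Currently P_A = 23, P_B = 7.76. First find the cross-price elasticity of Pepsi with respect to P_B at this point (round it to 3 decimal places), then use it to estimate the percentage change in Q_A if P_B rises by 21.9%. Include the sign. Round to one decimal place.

At P_A = 23, P_B = 7.76: Q_A = 774.06.
∂Q_A/∂P_B = -14.
ε = (∂Q_A/∂P_B)(P_B/Q_A) = -14.0000 × 7.76/774.06 ≈ -0.140.
%ΔQ_A ≈ ε × %ΔP_B = -0.140 × (21.9%) = -3.1%.

-3.1%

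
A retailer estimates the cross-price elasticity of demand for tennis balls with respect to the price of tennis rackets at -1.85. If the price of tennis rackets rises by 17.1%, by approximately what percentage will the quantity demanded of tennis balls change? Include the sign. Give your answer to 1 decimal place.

%ΔQ ≈ ε × %ΔP of tennis rackets = -1.85 × (17.1%) = -31.6%.
Demand for tennis balls falls by about 31.6%.

-31.6%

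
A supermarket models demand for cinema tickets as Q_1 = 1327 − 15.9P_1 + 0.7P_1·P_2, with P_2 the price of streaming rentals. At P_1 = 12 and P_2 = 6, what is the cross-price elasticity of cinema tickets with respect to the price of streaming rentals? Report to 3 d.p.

0.042

At P_1 = 12 and P_2 = 6: Q_1 = 1186.6.
∂Q_1/∂P_2 = 0.7P_1 = 0.7(12) = 8.4000.
ε = (∂Q_1/∂P_2)(P_2/Q_1) = 8.4000 × (6/1186.6) ≈ 0.042.
ε > 0: substitutes.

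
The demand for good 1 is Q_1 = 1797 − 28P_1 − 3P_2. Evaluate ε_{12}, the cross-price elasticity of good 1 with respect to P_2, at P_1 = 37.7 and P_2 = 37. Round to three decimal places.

-0.176

At P_1 = 37.7 and P_2 = 37: Q_1 = 630.4.
∂Q_1/∂P_2 = -3.
ε = (∂Q_1/∂P_2)(P_2/Q_1) = -3 × (37/630.4) ≈ -0.176.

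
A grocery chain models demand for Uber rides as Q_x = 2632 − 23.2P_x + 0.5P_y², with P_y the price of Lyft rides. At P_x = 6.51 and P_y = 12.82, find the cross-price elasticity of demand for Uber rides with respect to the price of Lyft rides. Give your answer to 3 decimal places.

At P_x = 6.51 and P_y = 12.82: Q_x = 2563.144.
∂Q_x/∂P_y = 1P_y = 1(12.82) = 12.8200.
ε = (∂Q_x/∂P_y)(P_y/Q_x) = 12.8200 × (12.82/2563.144) ≈ 0.064.

0.064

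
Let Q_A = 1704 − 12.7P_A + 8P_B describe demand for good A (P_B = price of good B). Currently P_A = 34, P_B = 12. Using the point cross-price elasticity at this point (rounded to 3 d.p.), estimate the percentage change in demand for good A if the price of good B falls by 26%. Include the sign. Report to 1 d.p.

At P_A = 34, P_B = 12: Q_A = 1368.2.
∂Q_A/∂P_B = 8.
ε = (∂Q_A/∂P_B)(P_B/Q_A) = 8.0000 × 12/1368.2 ≈ 0.070.
%ΔQ_A ≈ ε × %ΔP_B = 0.070 × (-26%) = -1.8%.

-1.8%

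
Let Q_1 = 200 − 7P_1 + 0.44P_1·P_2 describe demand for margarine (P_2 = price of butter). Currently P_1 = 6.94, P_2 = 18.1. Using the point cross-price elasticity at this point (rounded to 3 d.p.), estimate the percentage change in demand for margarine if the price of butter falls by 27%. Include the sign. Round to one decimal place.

-7.2%

At P_1 = 6.94, P_2 = 18.1: Q_1 = 206.690.
∂Q_1/∂P_2 = 0.44P_1 = 3.0536.
ε = (∂Q_1/∂P_2)(P_2/Q_1) = 3.0536 × 18.1/206.690 ≈ 0.267.
%ΔQ_1 ≈ ε × %ΔP_2 = 0.267 × (-27%) = -7.2%.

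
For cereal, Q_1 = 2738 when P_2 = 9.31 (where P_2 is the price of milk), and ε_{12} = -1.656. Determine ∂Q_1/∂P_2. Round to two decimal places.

-487.02

ε = (∂Q_1/∂P_2)·(P_2/Q_1) ⇒ ∂Q_1/∂P_2 = ε·Q_1/P_2 = -1.656 × 2738/9.31 ≈ -487.02.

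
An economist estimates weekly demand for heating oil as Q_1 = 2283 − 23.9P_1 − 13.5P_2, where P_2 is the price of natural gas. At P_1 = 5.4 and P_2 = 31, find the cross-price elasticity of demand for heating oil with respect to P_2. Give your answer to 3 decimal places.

At P_1 = 5.4 and P_2 = 31: Q_1 = 1735.44.
∂Q_1/∂P_2 = -13.5.
ε = (∂Q_1/∂P_2)(P_2/Q_1) = -13.5 × (31/1735.44) ≈ -0.241.

-0.241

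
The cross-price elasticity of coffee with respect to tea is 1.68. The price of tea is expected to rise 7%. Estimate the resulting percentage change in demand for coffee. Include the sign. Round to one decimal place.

%ΔQ ≈ ε × %ΔP of tea = 1.68 × (7%) = 11.8%.

11.8%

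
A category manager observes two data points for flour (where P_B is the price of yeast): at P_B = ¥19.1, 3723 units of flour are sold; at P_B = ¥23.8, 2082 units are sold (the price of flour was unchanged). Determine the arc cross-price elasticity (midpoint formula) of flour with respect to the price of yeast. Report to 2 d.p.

ΔQ_A = 2082 − 3723 = -1641; ΔP_B = 23.8 − 19.1 = 4.7.
Midpoints: Q̄_A = 2902.5, P̄_B = 21.45.
ε = (ΔQ_A/Q̄_A)/(ΔP_B/P̄_B) = (-1641/2902.5)/(4.7/21.45) ≈ -2.58.

-2.58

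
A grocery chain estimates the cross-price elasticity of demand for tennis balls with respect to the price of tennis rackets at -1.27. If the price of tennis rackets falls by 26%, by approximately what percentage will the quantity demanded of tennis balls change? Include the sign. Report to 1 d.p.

33.0%

%ΔQ ≈ ε × %ΔP of tennis rackets = -1.27 × (-26%) = 33.0%.
Demand for tennis balls rises by about 33.0%.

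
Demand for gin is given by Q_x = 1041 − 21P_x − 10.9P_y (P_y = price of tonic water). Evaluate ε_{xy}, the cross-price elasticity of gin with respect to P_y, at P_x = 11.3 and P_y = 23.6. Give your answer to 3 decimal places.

-0.471

At P_x = 11.3 and P_y = 23.6: Q_x = 546.46.
∂Q_x/∂P_y = -10.9.
ε = (∂Q_x/∂P_y)(P_y/Q_x) = -10.9 × (23.6/546.46) ≈ -0.471.
Since ε < 0, gin and tonic water are complements.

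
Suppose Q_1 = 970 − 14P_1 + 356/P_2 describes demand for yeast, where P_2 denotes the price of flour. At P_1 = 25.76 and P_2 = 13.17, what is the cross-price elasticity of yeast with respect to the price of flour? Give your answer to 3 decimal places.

At P_1 = 25.76 and P_2 = 13.17: Q_1 = 636.391.
∂Q_1/∂P_2 = −356/P_2² = -2.0525.
ε = (∂Q_1/∂P_2)(P_2/Q_1) = -2.0525 × (13.17/636.391) ≈ -0.042.

-0.042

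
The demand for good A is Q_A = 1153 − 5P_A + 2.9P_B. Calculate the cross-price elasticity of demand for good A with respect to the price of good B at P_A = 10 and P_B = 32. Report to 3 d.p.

0.078

At P_A = 10 and P_B = 32: Q_A = 1195.8.
∂Q_A/∂P_B = 2.9.
ε = (∂Q_A/∂P_B)(P_B/Q_A) = 2.9 × (32/1195.8) ≈ 0.078.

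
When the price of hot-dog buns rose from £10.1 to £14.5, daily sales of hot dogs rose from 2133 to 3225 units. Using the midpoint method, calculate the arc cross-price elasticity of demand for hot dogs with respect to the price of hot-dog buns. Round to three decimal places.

ΔQ_A = 3225 − 2133 = 1092; ΔP_B = 14.5 − 10.1 = 4.4.
Midpoints: Q̄_A = 2679.0, P̄_B = 12.30.
ε = (ΔQ_A/Q̄_A)/(ΔP_B/P̄_B) = (1092/2679.0)/(4.4/12.30) ≈ 1.139.

1.139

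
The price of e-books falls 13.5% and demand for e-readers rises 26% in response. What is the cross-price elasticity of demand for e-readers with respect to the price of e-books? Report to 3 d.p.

-1.926

ε = (%ΔQ of e-readers) / (%ΔP of e-books) = (26%) / (-13.5%) ≈ -1.926.
Negative cross-price elasticity: complements.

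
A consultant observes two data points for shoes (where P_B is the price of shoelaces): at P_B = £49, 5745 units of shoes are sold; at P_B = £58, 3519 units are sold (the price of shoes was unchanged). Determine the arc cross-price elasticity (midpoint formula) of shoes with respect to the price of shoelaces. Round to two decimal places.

ΔQ_A = 3519 − 5745 = -2226; ΔP_B = 58 − 49 = 9.
Midpoints: Q̄_A = 4632.0, P̄_B = 53.50.
ε = (ΔQ_A/Q̄_A)/(ΔP_B/P̄_B) = (-2226/4632.0)/(9/53.50) ≈ -2.86.

-2.86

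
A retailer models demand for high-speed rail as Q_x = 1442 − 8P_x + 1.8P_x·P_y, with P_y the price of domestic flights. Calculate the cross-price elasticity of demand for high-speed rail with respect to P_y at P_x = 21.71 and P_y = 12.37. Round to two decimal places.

0.28

At P_x = 21.71 and P_y = 12.37: Q_x = 1751.715.
∂Q_x/∂P_y = 1.8P_x = 1.8(21.71) = 39.0780.
ε = (∂Q_x/∂P_y)(P_y/Q_x) = 39.0780 × (12.37/1751.715) ≈ 0.28.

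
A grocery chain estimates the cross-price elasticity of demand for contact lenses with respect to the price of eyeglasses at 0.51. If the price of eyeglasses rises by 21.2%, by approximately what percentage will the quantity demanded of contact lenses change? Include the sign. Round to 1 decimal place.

10.8%

%ΔQ ≈ ε × %ΔP of eyeglasses = 0.51 × (21.2%) = 10.8%.
Demand for contact lenses rises by about 10.8%.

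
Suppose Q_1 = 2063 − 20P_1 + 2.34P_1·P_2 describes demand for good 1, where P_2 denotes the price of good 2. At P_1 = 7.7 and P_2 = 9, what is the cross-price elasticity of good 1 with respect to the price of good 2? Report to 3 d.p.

0.078

At P_1 = 7.7 and P_2 = 9: Q_1 = 2071.162.
∂Q_1/∂P_2 = 2.34P_1 = 2.34(7.7) = 18.0180.
ε = (∂Q_1/∂P_2)(P_2/Q_1) = 18.0180 × (9/2071.162) ≈ 0.078.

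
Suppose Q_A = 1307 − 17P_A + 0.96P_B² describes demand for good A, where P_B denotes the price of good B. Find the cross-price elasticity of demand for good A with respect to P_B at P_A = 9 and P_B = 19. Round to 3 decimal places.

0.462

At P_A = 9 and P_B = 19: Q_A = 1500.56.
∂Q_A/∂P_B = 1.92P_B = 1.92(19) = 36.4800.
ε = (∂Q_A/∂P_B)(P_B/Q_A) = 36.4800 × (19/1500.56) ≈ 0.462.
ε > 0: substitutes.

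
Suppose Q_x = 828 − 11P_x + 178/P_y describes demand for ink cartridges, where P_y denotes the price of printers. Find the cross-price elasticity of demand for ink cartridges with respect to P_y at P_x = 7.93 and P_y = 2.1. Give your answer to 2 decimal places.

At P_x = 7.93 and P_y = 2.1: Q_x = 825.532.
∂Q_x/∂P_y = −178/P_y² = -40.3628.
ε = (∂Q_x/∂P_y)(P_y/Q_x) = -40.3628 × (2.1/825.532) ≈ -0.10.
ε < 0: complements.

-0.10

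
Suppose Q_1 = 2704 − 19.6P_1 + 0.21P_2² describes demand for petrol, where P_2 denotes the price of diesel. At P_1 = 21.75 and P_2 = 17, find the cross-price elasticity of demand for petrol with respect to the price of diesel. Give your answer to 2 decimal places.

At P_1 = 21.75 and P_2 = 17: Q_1 = 2338.39.
∂Q_1/∂P_2 = 0.42P_2 = 0.42(17) = 7.1400.
ε = (∂Q_1/∂P_2)(P_2/Q_1) = 7.1400 × (17/2338.39) ≈ 0.05.

0.05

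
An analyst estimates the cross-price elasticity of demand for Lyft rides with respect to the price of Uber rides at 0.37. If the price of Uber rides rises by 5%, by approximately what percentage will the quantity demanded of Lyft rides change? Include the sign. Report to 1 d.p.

%ΔQ ≈ ε × %ΔP of Uber rides = 0.37 × (5%) = 1.9%.

1.9%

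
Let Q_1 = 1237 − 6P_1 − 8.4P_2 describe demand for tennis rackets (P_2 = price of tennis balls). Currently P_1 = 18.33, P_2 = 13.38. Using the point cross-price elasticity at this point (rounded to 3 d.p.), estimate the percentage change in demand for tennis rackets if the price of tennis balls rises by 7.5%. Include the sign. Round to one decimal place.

-0.8%

At P_1 = 18.33, P_2 = 13.38: Q_1 = 1014.628.
∂Q_1/∂P_2 = -8.4.
ε = (∂Q_1/∂P_2)(P_2/Q_1) = -8.4000 × 13.38/1014.628 ≈ -0.111.
%ΔQ_1 ≈ ε × %ΔP_2 = -0.111 × (7.5%) = -0.8%.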